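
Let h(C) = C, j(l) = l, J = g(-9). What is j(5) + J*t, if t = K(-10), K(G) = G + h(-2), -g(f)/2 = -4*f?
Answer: 869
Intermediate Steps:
g(f) = 8*f (g(f) = -(-8)*f = 8*f)
J = -72 (J = 8*(-9) = -72)
K(G) = -2 + G (K(G) = G - 2 = -2 + G)
t = -12 (t = -2 - 10 = -12)
j(5) + J*t = 5 - 72*(-12) = 5 + 864 = 869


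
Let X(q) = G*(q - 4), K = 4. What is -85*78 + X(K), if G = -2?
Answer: -6630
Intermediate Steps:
X(q) = 8 - 2*q (X(q) = -2*(q - 4) = -2*(-4 + q) = 8 - 2*q)
-85*78 + X(K) = -85*78 + (8 - 2*4) = -6630 + (8 - 8) = -6630 + 0 = -6630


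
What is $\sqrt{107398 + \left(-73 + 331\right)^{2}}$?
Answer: $\sqrt{173962} \approx 417.09$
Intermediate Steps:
$\sqrt{107398 + \left(-73 + 331\right)^{2}} = \sqrt{107398 + 258^{2}} = \sqrt{107398 + 66564} = \sqrt{173962}$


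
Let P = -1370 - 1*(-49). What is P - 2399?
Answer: -3720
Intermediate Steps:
P = -1321 (P = -1370 + 49 = -1321)
P - 2399 = -1321 - 2399 = -3720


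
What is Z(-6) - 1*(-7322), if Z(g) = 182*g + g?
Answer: 6224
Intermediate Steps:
Z(g) = 183*g
Z(-6) - 1*(-7322) = 183*(-6) - 1*(-7322) = -1098 + 7322 = 6224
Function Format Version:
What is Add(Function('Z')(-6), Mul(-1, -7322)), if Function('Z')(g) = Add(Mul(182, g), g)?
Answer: 6224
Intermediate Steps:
Function('Z')(g) = Mul(183, g)
Add(Function('Z')(-6), Mul(-1, -7322)) = Add(Mul(183, -6), Mul(-1, -7322)) = Add(-1098, 7322) = 6224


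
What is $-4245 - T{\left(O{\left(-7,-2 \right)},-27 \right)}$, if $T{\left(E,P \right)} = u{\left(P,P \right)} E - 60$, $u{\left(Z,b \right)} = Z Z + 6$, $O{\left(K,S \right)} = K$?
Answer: $960$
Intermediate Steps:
$u{\left(Z,b \right)} = 6 + Z^{2}$ ($u{\left(Z,b \right)} = Z^{2} + 6 = 6 + Z^{2}$)
$T{\left(E,P \right)} = -60 + E \left(6 + P^{2}\right)$ ($T{\left(E,P \right)} = \left(6 + P^{2}\right) E - 60 = E \left(6 + P^{2}\right) - 60 = -60 + E \left(6 + P^{2}\right)$)
$-4245 - T{\left(O{\left(-7,-2 \right)},-27 \right)} = -4245 - \left(-60 - 7 \left(6 + \left(-27\right)^{2}\right)\right) = -4245 - \left(-60 - 7 \left(6 + 729\right)\right) = -4245 - \left(-60 - 5145\right) = -4245 - -5205 = -4245 + 5205 = 960$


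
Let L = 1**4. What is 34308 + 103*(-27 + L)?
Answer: 31630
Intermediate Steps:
L = 1
34308 + 103*(-27 + L) = 34308 + 103*(-27 + 1) = 34308 + 103*(-26) = 34308 - 2678 = 31630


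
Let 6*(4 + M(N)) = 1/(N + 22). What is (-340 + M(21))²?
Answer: 7876740001/66564 ≈ 1.1833e+5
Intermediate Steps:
M(N) = -4 + 1/(6*(22 + N)) (M(N) = -4 + 1/(6*(N + 22)) = -4 + 1/(6*(22 + N)))
(-340 + M(21))² = (-340 + (-527 - 24*21)/(6*(22 + 21)))² = (-340 + (⅙)*(-527 - 504)/43)² = (-340 + (⅙)*(1/43)*(-1031))² = (-340 - 1031/258)² = (-88751/258)² = 7876740001/66564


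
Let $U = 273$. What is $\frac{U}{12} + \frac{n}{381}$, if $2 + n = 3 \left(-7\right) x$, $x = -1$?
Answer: $\frac{34747}{1524} \approx 22.8$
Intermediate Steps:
$n = 19$ ($n = -2 + 3 \left(-7\right) \left(-1\right) = -2 - -21 = -2 + 21 = 19$)
$\frac{U}{12} + \frac{n}{381} = \frac{273}{12} + \frac{19}{381} = 273 \cdot \frac{1}{12} + 19 \cdot \frac{1}{381} = \frac{91}{4} + \frac{19}{381} = \frac{34747}{1524}$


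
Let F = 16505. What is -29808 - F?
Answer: -46313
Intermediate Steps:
-29808 - F = -29808 - 1*16505 = -29808 - 16505 = -46313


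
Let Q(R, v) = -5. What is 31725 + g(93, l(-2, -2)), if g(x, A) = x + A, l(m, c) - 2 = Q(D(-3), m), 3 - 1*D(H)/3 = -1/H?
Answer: 31815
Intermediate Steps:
D(H) = 9 + 3/H (D(H) = 9 - (-3)/H = 9 + 3/H)
l(m, c) = -3 (l(m, c) = 2 - 5 = -3)
g(x, A) = A + x
31725 + g(93, l(-2, -2)) = 31725 + (-3 + 93) = 31725 + 90 = 31815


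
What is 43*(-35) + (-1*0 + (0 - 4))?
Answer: -1509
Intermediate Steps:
43*(-35) + (-1*0 + (0 - 4)) = -1505 + (0 - 4) = -1505 - 4 = -1509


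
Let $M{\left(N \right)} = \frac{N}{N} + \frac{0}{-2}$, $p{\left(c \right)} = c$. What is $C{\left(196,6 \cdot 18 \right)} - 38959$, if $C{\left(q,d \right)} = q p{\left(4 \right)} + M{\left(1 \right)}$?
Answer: $-38174$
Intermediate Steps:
$M{\left(N \right)} = 1$ ($M{\left(N \right)} = 1 + 0 \left(- \frac{1}{2}\right) = 1 + 0 = 1$)
$C{\left(q,d \right)} = 1 + 4 q$ ($C{\left(q,d \right)} = q 4 + 1 = 4 q + 1 = 1 + 4 q$)
$C{\left(196,6 \cdot 18 \right)} - 38959 = \left(1 + 4 \cdot 196\right) - 38959 = \left(1 + 784\right) - 38959 = 785 - 38959 = -38174$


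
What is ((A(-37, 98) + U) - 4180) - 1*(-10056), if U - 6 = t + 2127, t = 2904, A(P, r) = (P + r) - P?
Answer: 11011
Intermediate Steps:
A(P, r) = r
U = 5037 (U = 6 + (2904 + 2127) = 6 + 5031 = 5037)
((A(-37, 98) + U) - 4180) - 1*(-10056) = ((98 + 5037) - 4180) - 1*(-10056) = (5135 - 4180) + 10056 = 955 + 10056 = 11011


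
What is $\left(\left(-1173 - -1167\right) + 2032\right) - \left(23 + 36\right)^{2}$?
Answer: $-1455$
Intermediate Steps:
$\left(\left(-1173 - -1167\right) + 2032\right) - \left(23 + 36\right)^{2} = \left(\left(-1173 + 1167\right) + 2032\right) - 59^{2} = \left(-6 + 2032\right) - 3481 = 2026 - 3481 = -1455$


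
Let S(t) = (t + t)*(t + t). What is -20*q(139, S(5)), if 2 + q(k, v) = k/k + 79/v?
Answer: 21/5 ≈ 4.2000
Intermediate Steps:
S(t) = 4*t² (S(t) = (2*t)*(2*t) = 4*t²)
q(k, v) = -1 + 79/v (q(k, v) = -2 + (k/k + 79/v) = -2 + (1 + 79/v) = -1 + 79/v)
-20*q(139, S(5)) = -20*(79 - 4*5²)/(4*5²) = -20*(79 - 4*25)/(4*25) = -20*(79 - 1*100)/100 = -(79 - 100)/5 = -(-21)/5 = -20*(-21/100) = 21/5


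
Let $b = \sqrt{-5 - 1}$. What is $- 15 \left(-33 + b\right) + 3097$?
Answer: $3592 - 15 i \sqrt{6} \approx 3592.0 - 36.742 i$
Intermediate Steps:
$b = i \sqrt{6}$ ($b = \sqrt{-6} = i \sqrt{6} \approx 2.4495 i$)
$- 15 \left(-33 + b\right) + 3097 = - 15 \left(-33 + i \sqrt{6}\right) + 3097 = \left(495 - 15 i \sqrt{6}\right) + 3097 = 3592 - 15 i \sqrt{6}$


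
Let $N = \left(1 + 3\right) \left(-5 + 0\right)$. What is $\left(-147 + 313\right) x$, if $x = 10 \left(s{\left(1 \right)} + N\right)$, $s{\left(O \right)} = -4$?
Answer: $-39840$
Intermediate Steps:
$N = -20$ ($N = 4 \left(-5\right) = -20$)
$x = -240$ ($x = 10 \left(-4 - 20\right) = 10 \left(-24\right) = -240$)
$\left(-147 + 313\right) x = \left(-147 + 313\right) \left(-240\right) = 166 \left(-240\right) = -39840$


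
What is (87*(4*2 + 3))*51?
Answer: 48807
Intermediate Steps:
(87*(4*2 + 3))*51 = (87*(8 + 3))*51 = (87*11)*51 = 957*51 = 48807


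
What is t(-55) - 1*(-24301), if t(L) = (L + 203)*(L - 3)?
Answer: 15717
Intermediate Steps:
t(L) = (-3 + L)*(203 + L) (t(L) = (203 + L)*(-3 + L) = (-3 + L)*(203 + L))
t(-55) - 1*(-24301) = (-609 + (-55)**2 + 200*(-55)) - 1*(-24301) = (-609 + 3025 - 11000) + 24301 = -8584 + 24301 = 15717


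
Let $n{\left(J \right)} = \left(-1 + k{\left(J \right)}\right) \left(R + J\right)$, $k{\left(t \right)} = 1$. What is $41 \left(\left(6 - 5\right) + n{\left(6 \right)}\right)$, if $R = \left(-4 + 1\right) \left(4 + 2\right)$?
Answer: $41$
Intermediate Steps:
$R = -18$ ($R = \left(-3\right) 6 = -18$)
$n{\left(J \right)} = 0$ ($n{\left(J \right)} = \left(-1 + 1\right) \left(-18 + J\right) = 0 \left(-18 + J\right) = 0$)
$41 \left(\left(6 - 5\right) + n{\left(6 \right)}\right) = 41 \left(\left(6 - 5\right) + 0\right) = 41 \left(1 + 0\right) = 41 \cdot 1 = 41$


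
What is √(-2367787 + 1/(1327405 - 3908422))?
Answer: 2*I*√3943341329743567365/2581017 ≈ 1538.8*I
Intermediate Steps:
√(-2367787 + 1/(1327405 - 3908422)) = √(-2367787 + 1/(-2581017)) = √(-2367787 - 1/2581017) = √(-6111298499380/2581017) = 2*I*√3943341329743567365/2581017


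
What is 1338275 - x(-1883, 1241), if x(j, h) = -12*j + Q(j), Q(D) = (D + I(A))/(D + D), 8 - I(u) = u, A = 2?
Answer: 4954845237/3766 ≈ 1.3157e+6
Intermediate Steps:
I(u) = 8 - u
Q(D) = (6 + D)/(2*D) (Q(D) = (D + (8 - 1*2))/(D + D) = (D + (8 - 2))/((2*D)) = (D + 6)*(1/(2*D)) = (6 + D)*(1/(2*D)) = (6 + D)/(2*D))
x(j, h) = -12*j + (6 + j)/(2*j)
1338275 - x(-1883, 1241) = 1338275 - (1/2 - 12*(-1883) + 3/(-1883)) = 1338275 - (1/2 + 22596 + 3*(-1/1883)) = 1338275 - (1/2 + 22596 - 3/1883) = 1338275 - 1*85098413/3766 = 1338275 - 85098413/3766 = 4954845237/3766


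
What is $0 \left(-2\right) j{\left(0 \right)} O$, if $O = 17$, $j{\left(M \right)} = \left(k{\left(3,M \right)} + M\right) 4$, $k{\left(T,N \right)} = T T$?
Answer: $0$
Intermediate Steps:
$k{\left(T,N \right)} = T^{2}$
$j{\left(M \right)} = 36 + 4 M$ ($j{\left(M \right)} = \left(3^{2} + M\right) 4 = \left(9 + M\right) 4 = 36 + 4 M$)
$0 \left(-2\right) j{\left(0 \right)} O = 0 \left(-2\right) \left(36 + 4 \cdot 0\right) 17 = 0 \left(36 + 0\right) 17 = 0 \cdot 36 \cdot 17 = 0 \cdot 17 = 0$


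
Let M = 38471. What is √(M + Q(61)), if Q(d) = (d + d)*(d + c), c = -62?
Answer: 3*√4261 ≈ 195.83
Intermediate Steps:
Q(d) = 2*d*(-62 + d) (Q(d) = (d + d)*(d - 62) = (2*d)*(-62 + d) = 2*d*(-62 + d))
√(M + Q(61)) = √(38471 + 2*61*(-62 + 61)) = √(38471 + 2*61*(-1)) = √(38471 - 122) = √38349 = 3*√4261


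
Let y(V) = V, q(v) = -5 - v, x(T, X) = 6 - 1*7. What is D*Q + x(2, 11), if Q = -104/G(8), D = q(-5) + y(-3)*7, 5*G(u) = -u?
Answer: -1366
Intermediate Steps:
x(T, X) = -1 (x(T, X) = 6 - 7 = -1)
G(u) = -u/5 (G(u) = (-u)/5 = -u/5)
D = -21 (D = (-5 - 1*(-5)) - 3*7 = (-5 + 5) - 21 = 0 - 21 = -21)
Q = 65 (Q = -104/((-1/5*8)) = -104/(-8/5) = -104*(-5/8) = 65)
D*Q + x(2, 11) = -21*65 - 1 = -1365 - 1 = -1366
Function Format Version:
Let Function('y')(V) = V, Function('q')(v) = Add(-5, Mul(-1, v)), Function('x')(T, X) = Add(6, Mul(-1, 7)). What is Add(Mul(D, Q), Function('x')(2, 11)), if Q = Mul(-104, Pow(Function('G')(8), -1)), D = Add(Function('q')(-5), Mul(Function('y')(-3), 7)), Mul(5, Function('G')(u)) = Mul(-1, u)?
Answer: -1366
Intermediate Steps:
Function('x')(T, X) = -1 (Function('x')(T, X) = Add(6, -7) = -1)
Function('G')(u) = Mul(Rational(-1, 5), u) (Function('G')(u) = Mul(Rational(1, 5), Mul(-1, u)) = Mul(Rational(-1, 5), u))
D = -21 (D = Add(Add(-5, Mul(-1, -5)), Mul(-3, 7)) = Add(Add(-5, 5), -21) = Add(0, -21) = -21)
Q = 65 (Q = Mul(-104, Pow(Mul(Rational(-1, 5), 8), -1)) = Mul(-104, Pow(Rational(-8, 5), -1)) = Mul(-104, Rational(-5, 8)) = 65)
Add(Mul(D, Q), Function('x')(2, 11)) = Add(Mul(-21, 65), -1) = Add(-1365, -1) = -1366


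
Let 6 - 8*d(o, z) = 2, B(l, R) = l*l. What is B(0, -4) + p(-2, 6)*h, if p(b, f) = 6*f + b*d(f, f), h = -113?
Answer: -3955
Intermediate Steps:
B(l, R) = l²
d(o, z) = ½ (d(o, z) = ¾ - ⅛*2 = ¾ - ¼ = ½)
p(b, f) = b/2 + 6*f (p(b, f) = 6*f + b*(½) = 6*f + b/2 = b/2 + 6*f)
B(0, -4) + p(-2, 6)*h = 0² + ((½)*(-2) + 6*6)*(-113) = 0 + (-1 + 36)*(-113) = 0 + 35*(-113) = 0 - 3955 = -3955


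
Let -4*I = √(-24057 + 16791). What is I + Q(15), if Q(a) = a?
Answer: 15 - I*√7266/4 ≈ 15.0 - 21.31*I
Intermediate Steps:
I = -I*√7266/4 (I = -√(-24057 + 16791)/4 = -I*√7266/4 ≈ -21.31*I)
I + Q(15) = -I*√7266/4 + 15 = 15 - I*√7266/4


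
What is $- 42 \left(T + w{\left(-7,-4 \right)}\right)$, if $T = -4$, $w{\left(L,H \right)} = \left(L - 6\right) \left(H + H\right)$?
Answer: $-4200$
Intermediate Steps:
$w{\left(L,H \right)} = 2 H \left(-6 + L\right)$ ($w{\left(L,H \right)} = \left(-6 + L\right) 2 H = 2 H \left(-6 + L\right)$)
$- 42 \left(T + w{\left(-7,-4 \right)}\right) = - 42 \left(-4 + 2 \left(-4\right) \left(-6 - 7\right)\right) = - 42 \left(-4 + 2 \left(-4\right) \left(-13\right)\right) = - 42 \left(-4 + 104\right) = - 42 \cdot 100 = \left(-1\right) 4200 = -4200$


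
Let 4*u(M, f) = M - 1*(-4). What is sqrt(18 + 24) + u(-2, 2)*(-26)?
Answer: -13 + sqrt(42) ≈ -6.5193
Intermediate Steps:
u(M, f) = 1 + M/4 (u(M, f) = (M - 1*(-4))/4 = (M + 4)/4 = (4 + M)/4 = 1 + M/4)
sqrt(18 + 24) + u(-2, 2)*(-26) = sqrt(18 + 24) + (1 + (1/4)*(-2))*(-26) = sqrt(42) + (1 - 1/2)*(-26) = sqrt(42) + (1/2)*(-26) = sqrt(42) - 13 = -13 + sqrt(42)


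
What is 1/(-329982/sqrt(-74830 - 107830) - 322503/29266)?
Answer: -143667764606890/7773461477979838407 - 47104862083732*I*sqrt(45665)/7773461477979838407 ≈ -1.8482e-5 - 0.0012949*I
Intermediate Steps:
1/(-329982/sqrt(-74830 - 107830) - 322503/29266) = 1/(-329982*(-I*sqrt(45665)/91330) - 322503*1/29266) = 1/(-329982*(-I*sqrt(45665)/91330) - 322503/29266) = 1/(-(-164991)*I*sqrt(45665)/45665 - 322503/29266) = 1/(164991*I*sqrt(45665)/45665 - 322503/29266) = 1/(-322503/29266 + 164991*I*sqrt(45665)/45665)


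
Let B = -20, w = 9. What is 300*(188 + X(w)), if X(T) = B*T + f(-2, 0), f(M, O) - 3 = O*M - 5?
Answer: 1800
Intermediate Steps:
f(M, O) = -2 + M*O (f(M, O) = 3 + (O*M - 5) = 3 + (M*O - 5) = 3 + (-5 + M*O) = -2 + M*O)
X(T) = -2 - 20*T (X(T) = -20*T + (-2 - 2*0) = -20*T + (-2 + 0) = -20*T - 2 = -2 - 20*T)
300*(188 + X(w)) = 300*(188 + (-2 - 20*9)) = 300*(188 + (-2 - 180)) = 300*(188 - 182) = 300*6 = 1800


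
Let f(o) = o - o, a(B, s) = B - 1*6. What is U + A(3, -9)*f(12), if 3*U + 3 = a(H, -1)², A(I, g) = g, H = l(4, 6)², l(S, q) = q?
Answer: 299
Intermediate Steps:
H = 36 (H = 6² = 36)
a(B, s) = -6 + B (a(B, s) = B - 6 = -6 + B)
f(o) = 0
U = 299 (U = -1 + (-6 + 36)²/3 = -1 + (⅓)*30² = -1 + (⅓)*900 = -1 + 300 = 299)
U + A(3, -9)*f(12) = 299 - 9*0 = 299 + 0 = 299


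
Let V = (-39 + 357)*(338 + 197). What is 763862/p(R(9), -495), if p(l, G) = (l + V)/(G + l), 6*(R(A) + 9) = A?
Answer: -51178754/22683 ≈ -2256.3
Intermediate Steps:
V = 170130 (V = 318*535 = 170130)
R(A) = -9 + A/6
p(l, G) = (170130 + l)/(G + l) (p(l, G) = (l + 170130)/(G + l) = (170130 + l)/(G + l))
763862/p(R(9), -495) = 763862/(((170130 + (-9 + (⅙)*9))/(-495 + (-9 + (⅙)*9)))) = 763862/(((170130 + (-9 + 3/2))/(-495 + (-9 + 3/2)))) = 763862/(((170130 - 15/2)/(-495 - 15/2))) = 763862/(((340245/2)/(-1005/2))) = 763862/((-2/1005*340245/2)) = 763862/(-22683/67) = 763862*(-67/22683) = -51178754/22683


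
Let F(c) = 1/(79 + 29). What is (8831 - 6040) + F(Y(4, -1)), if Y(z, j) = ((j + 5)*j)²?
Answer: 301429/108 ≈ 2791.0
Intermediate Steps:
Y(z, j) = j²*(5 + j)² (Y(z, j) = ((5 + j)*j)² = (j*(5 + j))² = j²*(5 + j)²)
F(c) = 1/108
(8831 - 6040) + F(Y(4, -1)) = (8831 - 6040) + 1/108 = 2791 + 1/108 = 301429/108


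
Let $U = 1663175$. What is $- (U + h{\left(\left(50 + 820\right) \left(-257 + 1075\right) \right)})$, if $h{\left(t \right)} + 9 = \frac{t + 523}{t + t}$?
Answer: $- \frac{2367218143303}{1423320} \approx -1.6632 \cdot 10^{6}$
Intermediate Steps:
$h{\left(t \right)} = -9 + \frac{523 + t}{2 t}$ ($h{\left(t \right)} = -9 + \frac{t + 523}{t + t} = -9 + \frac{523 + t}{2 t}$)
$- (U + h{\left(\left(50 + 820\right) \left(-257 + 1075\right) \right)}) = - (1663175 + \frac{523 - 17 \left(50 + 820\right) \left(-257 + 1075\right)}{2 \left(50 + 820\right) \left(-257 + 1075\right)}) = - (1663175 + \frac{523 - 17 \cdot 870 \cdot 818}{2 \cdot 870 \cdot 818}) = - (1663175 + \frac{523 - 12098220}{2 \cdot 711660}) = - (1663175 + \frac{1}{2} \cdot \frac{1}{711660} \left(523 - 12098220\right)) = - (1663175 + \frac{1}{2} \cdot \frac{1}{711660} \left(-12097697\right)) = - (1663175 - \frac{12097697}{1423320}) = \left(-1\right) \frac{2367218143303}{1423320} = - \frac{2367218143303}{1423320}$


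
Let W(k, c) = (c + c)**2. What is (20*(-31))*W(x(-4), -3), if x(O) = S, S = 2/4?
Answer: -22320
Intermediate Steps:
S = 1/2 (S = 2*(1/4) = 1/2 ≈ 0.50000)
x(O) = 1/2
W(k, c) = 4*c**2 (W(k, c) = (2*c)**2 = 4*c**2)
(20*(-31))*W(x(-4), -3) = (20*(-31))*(4*(-3)**2) = -2480*9 = -620*36 = -22320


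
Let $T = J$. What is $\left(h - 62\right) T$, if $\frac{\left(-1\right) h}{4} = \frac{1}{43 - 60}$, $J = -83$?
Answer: $\frac{87150}{17} \approx 5126.5$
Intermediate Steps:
$h = \frac{4}{17}$ ($h = - \frac{4}{43 - 60} = - \frac{4}{-17} = \left(-4\right) \left(- \frac{1}{17}\right) = \frac{4}{17} \approx 0.23529$)
$T = -83$
$\left(h - 62\right) T = \left(\frac{4}{17} - 62\right) \left(-83\right) = \left(- \frac{1050}{17}\right) \left(-83\right) = \frac{87150}{17}$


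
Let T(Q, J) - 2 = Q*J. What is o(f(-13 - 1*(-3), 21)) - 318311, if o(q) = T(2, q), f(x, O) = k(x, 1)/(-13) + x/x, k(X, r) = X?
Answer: -4137971/13 ≈ -3.1831e+5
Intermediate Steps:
T(Q, J) = 2 + J*Q (T(Q, J) = 2 + Q*J = 2 + J*Q)
f(x, O) = 1 - x/13 (f(x, O) = x/(-13) + x/x = x*(-1/13) + 1 = -x/13 + 1 = 1 - x/13)
o(q) = 2 + 2*q (o(q) = 2 + q*2 = 2 + 2*q)
o(f(-13 - 1*(-3), 21)) - 318311 = (2 + 2*(1 - (-13 - 1*(-3))/13)) - 318311 = (2 + 2*(1 - (-13 + 3)/13)) - 318311 = (2 + 2*(1 - 1/13*(-10))) - 318311 = (2 + 2*(1 + 10/13)) - 318311 = (2 + 2*(23/13)) - 318311 = (2 + 46/13) - 318311 = 72/13 - 318311 = -4137971/13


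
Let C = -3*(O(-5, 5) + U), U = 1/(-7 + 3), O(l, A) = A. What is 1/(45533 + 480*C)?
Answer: 1/38693 ≈ 2.5844e-5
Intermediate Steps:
U = -1/4 (U = 1/(-4) = -1/4 ≈ -0.25000)
C = -57/4 (C = -3*(5 - 1/4) = -3*19/4 = -57/4 ≈ -14.250)
1/(45533 + 480*C) = 1/(45533 + 480*(-57/4)) = 1/(45533 - 6840) = 1/38693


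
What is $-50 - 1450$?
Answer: $-1500$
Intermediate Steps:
$-50 - 1450 = -1500$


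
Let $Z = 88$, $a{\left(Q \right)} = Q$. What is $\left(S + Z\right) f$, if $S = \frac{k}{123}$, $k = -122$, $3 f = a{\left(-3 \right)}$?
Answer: $- \frac{10702}{123} \approx -87.008$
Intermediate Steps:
$f = -1$ ($f = \frac{1}{3} \left(-3\right) = -1$)
$S = - \frac{122}{123} \approx -0.99187$
$\left(S + Z\right) f = \left(- \frac{122}{123} + 88\right) \left(-1\right) = \frac{10702}{123} \left(-1\right) = - \frac{10702}{123}$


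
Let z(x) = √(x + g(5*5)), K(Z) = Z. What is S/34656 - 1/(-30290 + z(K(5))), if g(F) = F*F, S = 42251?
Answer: 3876564382121/3179630713632 + 3*√70/917483470 ≈ 1.2192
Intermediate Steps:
g(F) = F²
z(x) = √(625 + x) (z(x) = √(x + (5*5)²) = √(x + 25²) = √(x + 625) = √(625 + x))
S/34656 - 1/(-30290 + z(K(5))) = 42251/34656 - 1/(-30290 + √(625 + 5)) = 42251*(1/34656) - 1/(-30290 + √630) = 42251/34656 - 1/(-30290 + 3*√70)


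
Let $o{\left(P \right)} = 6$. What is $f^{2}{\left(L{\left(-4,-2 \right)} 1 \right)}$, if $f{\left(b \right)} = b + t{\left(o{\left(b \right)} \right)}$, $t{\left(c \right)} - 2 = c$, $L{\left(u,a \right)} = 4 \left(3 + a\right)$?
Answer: $144$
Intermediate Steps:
$L{\left(u,a \right)} = 12 + 4 a$
$t{\left(c \right)} = 2 + c$
$f{\left(b \right)} = 8 + b$ ($f{\left(b \right)} = b + \left(2 + 6\right) = b + 8 = 8 + b$)
$f^{2}{\left(L{\left(-4,-2 \right)} 1 \right)} = \left(8 + \left(12 + 4 \left(-2\right)\right) 1\right)^{2} = \left(8 + \left(12 - 8\right) 1\right)^{2} = \left(8 + 4 \cdot 1\right)^{2} = \left(8 + 4\right)^{2} = 12^{2} = 144$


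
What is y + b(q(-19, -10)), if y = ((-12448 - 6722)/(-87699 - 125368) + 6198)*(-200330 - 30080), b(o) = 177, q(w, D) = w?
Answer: -304281352025901/213067 ≈ -1.4281e+9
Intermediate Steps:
y = -304281389738760/213067 (y = (-19170/(-213067) + 6198)*(-230410) = (-19170*(-1/213067) + 6198)*(-230410) = (19170/213067 + 6198)*(-230410) = (1320608436/213067)*(-230410) = -304281389738760/213067 ≈ -1.4281e+9)
y + b(q(-19, -10)) = -304281389738760/213067 + 177 = -304281352025901/213067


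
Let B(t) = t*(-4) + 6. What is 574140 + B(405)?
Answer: 572526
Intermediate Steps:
B(t) = 6 - 4*t (B(t) = -4*t + 6 = 6 - 4*t)
574140 + B(405) = 574140 + (6 - 4*405) = 574140 + (6 - 1620) = 574140 - 1614 = 572526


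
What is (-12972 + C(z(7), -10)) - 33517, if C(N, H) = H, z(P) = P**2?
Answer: -46499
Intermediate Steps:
(-12972 + C(z(7), -10)) - 33517 = (-12972 - 10) - 33517 = -12982 - 33517 = -46499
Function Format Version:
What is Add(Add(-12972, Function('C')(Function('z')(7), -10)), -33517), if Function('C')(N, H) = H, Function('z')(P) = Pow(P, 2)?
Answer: -46499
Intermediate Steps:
Add(Add(-12972, Function('C')(Function('z')(7), -10)), -33517) = Add(Add(-12972, -10), -33517) = Add(-12982, -33517) = -46499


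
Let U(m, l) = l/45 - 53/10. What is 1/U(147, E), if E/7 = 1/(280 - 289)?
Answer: -810/4307 ≈ -0.18807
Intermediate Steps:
E = -7/9 (E = 7/(280 - 289) = 7/(-9) = 7*(-1/9) = -7/9 ≈ -0.77778)
U(m, l) = -53/10 + l/45 (U(m, l) = l*(1/45) - 53*1/10 = l/45 - 53/10 = -53/10 + l/45)
1/U(147, E) = 1/(-53/10 + (1/45)*(-7/9)) = 1/(-53/10 - 7/405) = 1/(-4307/810) = -810/4307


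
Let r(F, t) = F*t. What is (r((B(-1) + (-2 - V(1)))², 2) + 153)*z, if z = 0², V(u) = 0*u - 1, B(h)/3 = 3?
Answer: 0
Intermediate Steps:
B(h) = 9 (B(h) = 3*3 = 9)
V(u) = -1 (V(u) = 0 - 1 = -1)
z = 0
(r((B(-1) + (-2 - V(1)))², 2) + 153)*z = ((9 + (-2 - 1*(-1)))²*2 + 153)*0 = ((9 + (-2 + 1))²*2 + 153)*0 = ((9 - 1)²*2 + 153)*0 = (8²*2 + 153)*0 = (64*2 + 153)*0 = (128 + 153)*0 = 281*0 = 0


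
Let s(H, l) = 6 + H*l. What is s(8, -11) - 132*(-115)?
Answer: 15098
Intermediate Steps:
s(8, -11) - 132*(-115) = (6 + 8*(-11)) - 132*(-115) = (6 - 88) + 15180 = -82 + 15180 = 15098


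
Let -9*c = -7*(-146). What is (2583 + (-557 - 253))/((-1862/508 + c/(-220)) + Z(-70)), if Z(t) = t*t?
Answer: 111459645/307840526 ≈ 0.36207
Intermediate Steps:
c = -1022/9 (c = -(-7)*(-146)/9 = -1/9*1022 = -1022/9 ≈ -113.56)
Z(t) = t**2
(2583 + (-557 - 253))/((-1862/508 + c/(-220)) + Z(-70)) = (2583 + (-557 - 253))/((-1862/508 - 1022/9/(-220)) + (-70)**2) = (2583 - 810)/((-1862*1/508 - 1022/9*(-1/220)) + 4900) = 1773/((-931/254 + 511/990) + 4900) = 1773/(-197974/62865 + 4900) = 1773/(307840526/62865) = 1773*(62865/307840526) = 111459645/307840526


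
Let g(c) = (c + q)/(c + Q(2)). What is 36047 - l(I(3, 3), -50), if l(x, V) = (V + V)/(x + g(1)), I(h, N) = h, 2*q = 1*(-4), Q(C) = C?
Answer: 72169/2 ≈ 36085.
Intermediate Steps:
q = -2 (q = (1*(-4))/2 = (½)*(-4) = -2)
g(c) = (-2 + c)/(2 + c) (g(c) = (c - 2)/(c + 2) = (-2 + c)/(2 + c))
l(x, V) = 2*V/(-⅓ + x) (l(x, V) = (V + V)/(x + (-2 + 1)/(2 + 1)) = (2*V)/(x - 1/3) = (2*V)/(x + (⅓)*(-1)) = (2*V)/(x - ⅓) = (2*V)/(-⅓ + x) = 2*V/(-⅓ + x))
36047 - l(I(3, 3), -50) = 36047 - 6*(-50)/(-1 + 3*3) = 36047 - 6*(-50)/(-1 + 9) = 36047 - 6*(-50)/8 = 36047 - 1*(-75/2) = 36047 + 75/2 = 72169/2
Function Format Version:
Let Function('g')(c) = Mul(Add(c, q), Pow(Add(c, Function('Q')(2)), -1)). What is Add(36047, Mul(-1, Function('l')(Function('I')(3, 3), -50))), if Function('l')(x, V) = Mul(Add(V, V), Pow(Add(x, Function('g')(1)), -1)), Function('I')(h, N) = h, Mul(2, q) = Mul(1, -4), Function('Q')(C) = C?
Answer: Rational(72169, 2) ≈ 36085.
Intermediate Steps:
q = -2 (q = Mul(Rational(1, 2), Mul(1, -4)) = Mul(Rational(1, 2), -4) = -2)
Function('g')(c) = Mul(Pow(Add(2, c), -1), Add(-2, c)) (Function('g')(c) = Mul(Add(c, -2), Pow(Add(c, 2), -1)) = Mul(Add(-2, c), Pow(Add(2, c), -1)) = Mul(Pow(Add(2, c), -1), Add(-2, c)))
Function('l')(x, V) = Mul(2, V, Pow(Add(Rational(-1, 3), x), -1)) (Function('l')(x, V) = Mul(Add(V, V), Pow(Add(x, Mul(Pow(Add(2, 1), -1), Add(-2, 1))), -1)) = Mul(Mul(2, V), Pow(Add(x, Mul(Pow(3, -1), -1)), -1)) = Mul(Mul(2, V), Pow(Add(x, Mul(Rational(1, 3), -1)), -1)) = Mul(Mul(2, V), Pow(Add(x, Rational(-1, 3)), -1)) = Mul(Mul(2, V), Pow(Add(Rational(-1, 3), x), -1)) = Mul(2, V, Pow(Add(Rational(-1, 3), x), -1)))
Add(36047, Mul(-1, Function('l')(Function('I')(3, 3), -50))) = Add(36047, Mul(-1, Mul(6, -50, Pow(Add(-1, Mul(3, 3)), -1)))) = Add(36047, Mul(-1, Mul(6, -50, Pow(Add(-1, 9), -1)))) = Add(36047, Mul(-1, Mul(6, -50, Pow(8, -1)))) = Add(36047, Mul(-1, Mul(6, -50, Rational(1, 8)))) = Add(36047, Mul(-1, Rational(-75, 2))) = Add(36047, Rational(75, 2)) = Rational(72169, 2)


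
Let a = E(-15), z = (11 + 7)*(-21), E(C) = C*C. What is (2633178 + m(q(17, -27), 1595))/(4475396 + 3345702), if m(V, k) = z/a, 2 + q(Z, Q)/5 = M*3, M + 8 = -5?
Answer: 32914704/97763725 ≈ 0.33668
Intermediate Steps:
E(C) = C**2
M = -13 (M = -8 - 5 = -13)
z = -378 (z = 18*(-21) = -378)
a = 225 (a = (-15)**2 = 225)
q(Z, Q) = -205 (q(Z, Q) = -10 + 5*(-13*3) = -10 + 5*(-39) = -10 - 195 = -205)
m(V, k) = -42/25 (m(V, k) = -378/225 = -378*1/225 = -42/25)
(2633178 + m(q(17, -27), 1595))/(4475396 + 3345702) = (2633178 - 42/25)/(4475396 + 3345702) = (65829408/25)/7821098 = (65829408/25)*(1/7821098) = 32914704/97763725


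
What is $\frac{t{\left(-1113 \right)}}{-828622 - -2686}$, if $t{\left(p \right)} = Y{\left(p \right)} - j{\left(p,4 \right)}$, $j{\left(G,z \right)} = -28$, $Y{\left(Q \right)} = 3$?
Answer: $- \frac{31}{825936} \approx -3.7533 \cdot 10^{-5}$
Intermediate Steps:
$t{\left(p \right)} = 31$ ($t{\left(p \right)} = 3 - -28 = 3 + 28 = 31$)
$\frac{t{\left(-1113 \right)}}{-828622 - -2686} = \frac{31}{-828622 - -2686} = \frac{31}{-828622 + 2686} = \frac{31}{-825936} = 31 \left(- \frac{1}{825936}\right) = - \frac{31}{825936}$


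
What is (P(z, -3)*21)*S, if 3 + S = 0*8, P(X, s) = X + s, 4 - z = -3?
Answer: -252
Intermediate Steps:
z = 7 (z = 4 - 1*(-3) = 4 + 3 = 7)
S = -3 (S = -3 + 0*8 = -3 + 0 = -3)
(P(z, -3)*21)*S = ((7 - 3)*21)*(-3) = (4*21)*(-3) = 84*(-3) = -252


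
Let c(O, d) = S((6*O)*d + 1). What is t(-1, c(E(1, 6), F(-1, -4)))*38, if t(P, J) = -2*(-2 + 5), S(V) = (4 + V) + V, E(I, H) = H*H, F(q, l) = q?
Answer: -228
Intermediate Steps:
E(I, H) = H²
S(V) = 4 + 2*V
c(O, d) = 6 + 12*O*d (c(O, d) = 4 + 2*((6*O)*d + 1) = 4 + 2*(6*O*d + 1) = 4 + 2*(1 + 6*O*d) = 4 + (2 + 12*O*d) = 6 + 12*O*d)
t(P, J) = -6 (t(P, J) = -2*3 = -6)
t(-1, c(E(1, 6), F(-1, -4)))*38 = -6*38 = -228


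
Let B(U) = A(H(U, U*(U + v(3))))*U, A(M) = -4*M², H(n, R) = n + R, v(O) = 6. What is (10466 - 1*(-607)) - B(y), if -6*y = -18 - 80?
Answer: 2308611139/243 ≈ 9.5005e+6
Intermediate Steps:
H(n, R) = R + n
y = 49/3 (y = -(-18 - 80)/6 = -⅙*(-98) = 49/3 ≈ 16.333)
B(U) = -4*U*(U + U*(6 + U))² (B(U) = (-4*(U*(U + 6) + U)²)*U = (-4*(U*(6 + U) + U)²)*U = (-4*(U + U*(6 + U))²)*U = -4*U*(U + U*(6 + U))²)
(10466 - 1*(-607)) - B(y) = (10466 - 1*(-607)) - (-4)*(49/3)³*(7 + 49/3)² = (10466 + 607) - (-4)*117649*(70/3)²/27 = 11073 - (-4)*117649*4900/(27*9) = 11073 - 1*(-2305920400/243) = 11073 + 2305920400/243 = 2308611139/243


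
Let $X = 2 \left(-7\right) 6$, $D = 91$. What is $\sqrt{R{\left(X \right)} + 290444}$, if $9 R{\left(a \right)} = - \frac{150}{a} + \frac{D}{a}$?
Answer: $\frac{19 \sqrt{12773103}}{126} \approx 538.93$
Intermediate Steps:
$X = -84$ ($X = \left(-14\right) 6 = -84$)
$R{\left(a \right)} = - \frac{59}{9 a}$ ($R{\left(a \right)} = \frac{- \frac{150}{a} + \frac{91}{a}}{9} = \frac{\left(-59\right) \frac{1}{a}}{9} = - \frac{59}{9 a}$)
$\sqrt{R{\left(X \right)} + 290444} = \sqrt{- \frac{59}{9 \left(-84\right)} + 290444} = \sqrt{\left(- \frac{59}{9}\right) \left(- \frac{1}{84}\right) + 290444} = \sqrt{\frac{59}{756} + 290444} = \sqrt{\frac{219575723}{756}} = \frac{19 \sqrt{12773103}}{126}$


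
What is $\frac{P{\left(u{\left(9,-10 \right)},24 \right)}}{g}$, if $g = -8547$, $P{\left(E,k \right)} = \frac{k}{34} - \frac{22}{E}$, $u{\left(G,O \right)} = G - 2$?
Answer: $\frac{290}{1017093} \approx 0.00028513$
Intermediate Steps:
$u{\left(G,O \right)} = -2 + G$
$P{\left(E,k \right)} = - \frac{22}{E} + \frac{k}{34}$ ($P{\left(E,k \right)} = k \frac{1}{34} - \frac{22}{E} = \frac{k}{34} - \frac{22}{E} = - \frac{22}{E} + \frac{k}{34}$)
$\frac{P{\left(u{\left(9,-10 \right)},24 \right)}}{g} = \frac{- \frac{22}{-2 + 9} + \frac{1}{34} \cdot 24}{-8547} = \left(- \frac{22}{7} + \frac{12}{17}\right) \left(- \frac{1}{8547}\right) = \left(- \frac{290}{119}\right) \left(- \frac{1}{8547}\right) = \frac{290}{1017093}$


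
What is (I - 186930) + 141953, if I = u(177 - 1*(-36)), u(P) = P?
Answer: -44764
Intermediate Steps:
I = 213 (I = 177 - 1*(-36) = 177 + 36 = 213)
(I - 186930) + 141953 = (213 - 186930) + 141953 = -186717 + 141953 = -44764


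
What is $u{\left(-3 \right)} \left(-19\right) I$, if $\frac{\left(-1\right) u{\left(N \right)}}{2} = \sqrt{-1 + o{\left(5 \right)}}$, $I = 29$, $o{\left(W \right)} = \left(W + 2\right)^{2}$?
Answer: $4408 \sqrt{3} \approx 7634.9$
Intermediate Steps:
$o{\left(W \right)} = \left(2 + W\right)^{2}$
$u{\left(N \right)} = - 8 \sqrt{3}$ ($u{\left(N \right)} = - 2 \sqrt{-1 + \left(2 + 5\right)^{2}} = - 2 \sqrt{-1 + 7^{2}} = - 2 \sqrt{-1 + 49} = - 2 \sqrt{48} = - 2 \cdot 4 \sqrt{3} = - 8 \sqrt{3}$)
$u{\left(-3 \right)} \left(-19\right) I = - 8 \sqrt{3} \left(-19\right) 29 = 152 \sqrt{3} \cdot 29 = 4408 \sqrt{3}$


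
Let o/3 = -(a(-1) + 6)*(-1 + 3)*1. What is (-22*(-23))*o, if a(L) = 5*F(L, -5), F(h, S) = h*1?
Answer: -3036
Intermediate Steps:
F(h, S) = h
a(L) = 5*L
o = -6 (o = 3*(-(5*(-1) + 6)*(-1 + 3)*1) = 3*(-(-5 + 6)*2*1) = 3*(-2*1) = 3*(-2) = -6)
(-22*(-23))*o = -22*(-23)*(-6) = 506*(-6) = -3036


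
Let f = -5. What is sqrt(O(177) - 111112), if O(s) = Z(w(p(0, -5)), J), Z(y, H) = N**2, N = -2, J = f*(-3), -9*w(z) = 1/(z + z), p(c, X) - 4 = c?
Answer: 2*I*sqrt(27777) ≈ 333.33*I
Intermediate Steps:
p(c, X) = 4 + c
w(z) = -1/(18*z) (w(z) = -1/(9*(z + z)) = -1/(2*z)/9 = -1/(18*z))
J = 15 (J = -5*(-3) = 15)
Z(y, H) = 4 (Z(y, H) = (-2)**2 = 4)
O(s) = 4
sqrt(O(177) - 111112) = sqrt(4 - 111112) = sqrt(-111108) = 2*I*sqrt(27777)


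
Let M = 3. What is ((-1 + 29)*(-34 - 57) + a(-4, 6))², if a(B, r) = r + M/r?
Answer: 25836889/4 ≈ 6.4592e+6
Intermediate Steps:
a(B, r) = r + 3/r
((-1 + 29)*(-34 - 57) + a(-4, 6))² = ((-1 + 29)*(-34 - 57) + (6 + 3/6))² = (28*(-91) + (6 + 3*(⅙)))² = (-2548 + (6 + ½))² = (-2548 + 13/2)² = (-5083/2)² = 25836889/4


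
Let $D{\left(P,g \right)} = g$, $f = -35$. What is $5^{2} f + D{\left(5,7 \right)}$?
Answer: $-868$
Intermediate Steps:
$5^{2} f + D{\left(5,7 \right)} = 5^{2} \left(-35\right) + 7 = 25 \left(-35\right) + 7 = -875 + 7 = -868$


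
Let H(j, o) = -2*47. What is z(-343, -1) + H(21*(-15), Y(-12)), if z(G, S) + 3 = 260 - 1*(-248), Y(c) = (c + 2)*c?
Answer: 411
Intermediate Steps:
Y(c) = c*(2 + c) (Y(c) = (2 + c)*c = c*(2 + c))
z(G, S) = 505 (z(G, S) = -3 + (260 - 1*(-248)) = -3 + (260 + 248) = -3 + 508 = 505)
H(j, o) = -94
z(-343, -1) + H(21*(-15), Y(-12)) = 505 - 94 = 411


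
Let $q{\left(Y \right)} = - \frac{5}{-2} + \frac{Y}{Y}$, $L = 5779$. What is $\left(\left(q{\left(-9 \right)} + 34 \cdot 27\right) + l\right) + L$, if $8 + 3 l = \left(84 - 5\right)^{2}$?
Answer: $\frac{52669}{6} \approx 8778.2$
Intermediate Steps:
$l = \frac{6233}{3}$ ($l = - \frac{8}{3} + \frac{\left(84 - 5\right)^{2}}{3} = - \frac{8}{3} + \frac{79^{2}}{3} = - \frac{8}{3} + \frac{1}{3} \cdot 6241 = - \frac{8}{3} + \frac{6241}{3} = \frac{6233}{3} \approx 2077.7$)
$q{\left(Y \right)} = \frac{7}{2}$ ($q{\left(Y \right)} = \left(-5\right) \left(- \frac{1}{2}\right) + 1 = \frac{5}{2} + 1 = \frac{7}{2}$)
$\left(\left(q{\left(-9 \right)} + 34 \cdot 27\right) + l\right) + L = \left(\left(\frac{7}{2} + 34 \cdot 27\right) + \frac{6233}{3}\right) + 5779 = \left(\left(\frac{7}{2} + 918\right) + \frac{6233}{3}\right) + 5779 = \left(\frac{1843}{2} + \frac{6233}{3}\right) + 5779 = \frac{17995}{6} + 5779 = \frac{52669}{6}$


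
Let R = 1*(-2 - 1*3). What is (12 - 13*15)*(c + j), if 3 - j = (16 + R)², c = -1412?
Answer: 279990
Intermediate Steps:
R = -5 (R = 1*(-2 - 3) = 1*(-5) = -5)
j = -118 (j = 3 - (16 - 5)² = 3 - 1*11² = 3 - 1*121 = 3 - 121 = -118)
(12 - 13*15)*(c + j) = (12 - 13*15)*(-1412 - 118) = (12 - 195)*(-1530) = -183*(-1530) = 279990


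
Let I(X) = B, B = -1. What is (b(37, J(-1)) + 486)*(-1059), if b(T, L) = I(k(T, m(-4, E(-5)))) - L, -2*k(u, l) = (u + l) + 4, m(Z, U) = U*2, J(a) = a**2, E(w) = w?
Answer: -512556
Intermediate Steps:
m(Z, U) = 2*U
k(u, l) = -2 - l/2 - u/2 (k(u, l) = -((u + l) + 4)/2 = -((l + u) + 4)/2 = -(4 + l + u)/2 = -2 - l/2 - u/2)
I(X) = -1
b(T, L) = -1 - L
(b(37, J(-1)) + 486)*(-1059) = ((-1 - 1*(-1)**2) + 486)*(-1059) = ((-1 - 1*1) + 486)*(-1059) = ((-1 - 1) + 486)*(-1059) = (-2 + 486)*(-1059) = 484*(-1059) = -512556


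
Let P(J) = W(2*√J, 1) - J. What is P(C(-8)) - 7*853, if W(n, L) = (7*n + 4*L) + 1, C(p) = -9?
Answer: -5957 + 42*I ≈ -5957.0 + 42.0*I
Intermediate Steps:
W(n, L) = 1 + 4*L + 7*n (W(n, L) = (4*L + 7*n) + 1 = 1 + 4*L + 7*n)
P(J) = 5 - J + 14*√J (P(J) = (1 + 4*1 + 7*(2*√J)) - J = (1 + 4 + 14*√J) - J = (5 + 14*√J) - J = 5 - J + 14*√J)
P(C(-8)) - 7*853 = (5 - 1*(-9) + 14*√(-9)) - 7*853 = (5 + 9 + 14*(3*I)) - 1*5971 = (5 + 9 + 42*I) - 5971 = (14 + 42*I) - 5971 = -5957 + 42*I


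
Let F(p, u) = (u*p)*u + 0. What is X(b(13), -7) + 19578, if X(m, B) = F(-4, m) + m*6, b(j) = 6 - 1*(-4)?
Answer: 19238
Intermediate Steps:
F(p, u) = p*u² (F(p, u) = (p*u)*u + 0 = p*u² + 0 = p*u²)
b(j) = 10 (b(j) = 6 + 4 = 10)
X(m, B) = -4*m² + 6*m (X(m, B) = -4*m² + m*6 = -4*m² + 6*m)
X(b(13), -7) + 19578 = 2*10*(3 - 2*10) + 19578 = 2*10*(3 - 20) + 19578 = 2*10*(-17) + 19578 = -340 + 19578 = 19238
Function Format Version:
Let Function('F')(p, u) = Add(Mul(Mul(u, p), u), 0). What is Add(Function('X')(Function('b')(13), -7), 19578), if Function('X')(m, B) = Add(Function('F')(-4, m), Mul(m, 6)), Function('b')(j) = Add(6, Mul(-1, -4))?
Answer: 19238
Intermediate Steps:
Function('F')(p, u) = Mul(p, Pow(u, 2)) (Function('F')(p, u) = Add(Mul(Mul(p, u), u), 0) = Add(Mul(p, Pow(u, 2)), 0) = Mul(p, Pow(u, 2)))
Function('b')(j) = 10 (Function('b')(j) = Add(6, 4) = 10)
Function('X')(m, B) = Add(Mul(-4, Pow(m, 2)), Mul(6, m)) (Function('X')(m, B) = Add(Mul(-4, Pow(m, 2)), Mul(m, 6)) = Add(Mul(-4, Pow(m, 2)), Mul(6, m)))
Add(Function('X')(Function('b')(13), -7), 19578) = Add(Mul(2, 10, Add(3, Mul(-2, 10))), 19578) = Add(Mul(2, 10, Add(3, -20)), 19578) = Add(Mul(2, 10, -17), 19578) = Add(-340, 19578) = 19238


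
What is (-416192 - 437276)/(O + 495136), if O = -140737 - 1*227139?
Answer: -30481/4545 ≈ -6.7065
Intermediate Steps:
O = -367876 (O = -140737 - 227139 = -367876)
(-416192 - 437276)/(O + 495136) = (-416192 - 437276)/(-367876 + 495136) = -853468/127260 = -853468*1/127260 = -30481/4545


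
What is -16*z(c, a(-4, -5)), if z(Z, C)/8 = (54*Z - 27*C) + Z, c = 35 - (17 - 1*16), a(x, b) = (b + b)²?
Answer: 106240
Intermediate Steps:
a(x, b) = 4*b² (a(x, b) = (2*b)² = 4*b²)
c = 34 (c = 35 - (17 - 16) = 35 - 1*1 = 35 - 1 = 34)
z(Z, C) = -216*C + 440*Z (z(Z, C) = 8*((54*Z - 27*C) + Z) = 8*((-27*C + 54*Z) + Z) = 8*(-27*C + 55*Z) = -216*C + 440*Z)
-16*z(c, a(-4, -5)) = -16*(-864*(-5)² + 440*34) = -16*(-864*25 + 14960) = -16*(-216*100 + 14960) = -16*(-21600 + 14960) = -16*(-6640) = 106240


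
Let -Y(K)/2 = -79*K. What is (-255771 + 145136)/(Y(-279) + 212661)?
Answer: -110635/168579 ≈ -0.65628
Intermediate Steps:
Y(K) = 158*K (Y(K) = -(-158)*K = 158*K)
(-255771 + 145136)/(Y(-279) + 212661) = (-255771 + 145136)/(158*(-279) + 212661) = -110635/(-44082 + 212661) = -110635/168579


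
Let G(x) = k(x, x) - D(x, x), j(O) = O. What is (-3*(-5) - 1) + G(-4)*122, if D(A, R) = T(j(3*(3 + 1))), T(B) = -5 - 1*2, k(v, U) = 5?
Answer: 1478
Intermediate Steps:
T(B) = -7 (T(B) = -5 - 2 = -7)
D(A, R) = -7
G(x) = 12 (G(x) = 5 - 1*(-7) = 5 + 7 = 12)
(-3*(-5) - 1) + G(-4)*122 = (-3*(-5) - 1) + 12*122 = (15 - 1) + 1464 = 14 + 1464 = 1478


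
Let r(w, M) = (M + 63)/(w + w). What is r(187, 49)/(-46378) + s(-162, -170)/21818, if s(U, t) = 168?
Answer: 363947360/47305165787 ≈ 0.0076936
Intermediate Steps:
r(w, M) = (63 + M)/(2*w) (r(w, M) = (63 + M)/((2*w)) = (63 + M)*(1/(2*w)) = (63 + M)/(2*w))
r(187, 49)/(-46378) + s(-162, -170)/21818 = ((½)*(63 + 49)/187)/(-46378) + 168/21818 = ((½)*(1/187)*112)*(-1/46378) + 168*(1/21818) = (56/187)*(-1/46378) + 84/10909 = -28/4336343 + 84/10909 = 363947360/47305165787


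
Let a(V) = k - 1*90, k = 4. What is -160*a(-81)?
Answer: 13760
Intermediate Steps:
a(V) = -86 (a(V) = 4 - 1*90 = 4 - 90 = -86)
-160*a(-81) = -160*(-86) = 13760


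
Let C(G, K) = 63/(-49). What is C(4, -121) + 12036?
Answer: 84243/7 ≈ 12035.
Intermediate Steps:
C(G, K) = -9/7 (C(G, K) = 63*(-1/49) = -9/7)
C(4, -121) + 12036 = -9/7 + 12036 = 84243/7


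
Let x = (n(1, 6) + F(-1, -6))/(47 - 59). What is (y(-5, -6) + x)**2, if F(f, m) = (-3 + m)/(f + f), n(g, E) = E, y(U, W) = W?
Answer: 3025/64 ≈ 47.266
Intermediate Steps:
F(f, m) = (-3 + m)/(2*f) (F(f, m) = (-3 + m)/((2*f)) = (-3 + m)*(1/(2*f)) = (-3 + m)/(2*f))
x = -7/8 (x = (6 + (1/2)*(-3 - 6)/(-1))/(47 - 59) = (6 + (1/2)*(-1)*(-9))/(-12) = (6 + 9/2)*(-1/12) = (21/2)*(-1/12) = -7/8 ≈ -0.87500)
(y(-5, -6) + x)**2 = (-6 - 7/8)**2 = (-55/8)**2 = 3025/64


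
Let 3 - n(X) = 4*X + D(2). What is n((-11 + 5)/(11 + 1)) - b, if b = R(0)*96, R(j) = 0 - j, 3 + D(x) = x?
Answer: 6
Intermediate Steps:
D(x) = -3 + x
R(j) = -j
n(X) = 4 - 4*X (n(X) = 3 - (4*X + (-3 + 2)) = 3 - (4*X - 1) = 3 - (-1 + 4*X) = 3 + (1 - 4*X) = 4 - 4*X)
b = 0 (b = -1*0*96 = 0*96 = 0)
n((-11 + 5)/(11 + 1)) - b = (4 - 4*(-11 + 5)/(11 + 1)) - 1*0 = (4 - (-24)/12) + 0 = (4 - 4*(-½)) + 0 = (4 + 2) + 0 = 6 + 0 = 6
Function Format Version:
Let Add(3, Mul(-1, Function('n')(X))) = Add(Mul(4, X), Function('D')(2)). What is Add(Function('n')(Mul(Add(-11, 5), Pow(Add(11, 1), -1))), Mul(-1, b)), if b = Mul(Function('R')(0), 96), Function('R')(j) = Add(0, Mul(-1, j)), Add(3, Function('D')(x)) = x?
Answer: 6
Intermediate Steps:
Function('D')(x) = Add(-3, x)
Function('R')(j) = Mul(-1, j)
Function('n')(X) = Add(4, Mul(-4, X)) (Function('n')(X) = Add(3, Mul(-1, Add(Mul(4, X), Add(-3, 2)))) = Add(3, Mul(-1, Add(Mul(4, X), -1))) = Add(3, Mul(-1, Add(-1, Mul(4, X)))) = Add(3, Add(1, Mul(-4, X))) = Add(4, Mul(-4, X)))
b = 0 (b = Mul(Mul(-1, 0), 96) = Mul(0, 96) = 0)
Add(Function('n')(Mul(Add(-11, 5), Pow(Add(11, 1), -1))), Mul(-1, b)) = Add(Add(4, Mul(-4, Mul(Add(-11, 5), Pow(Add(11, 1), -1)))), Mul(-1, 0)) = Add(Add(4, Mul(-4, Mul(-6, Pow(12, -1)))), 0) = Add(Add(4, Mul(-4, Mul(-6, Rational(1, 12)))), 0) = Add(Add(4, Mul(-4, Rational(-1, 2))), 0) = Add(Add(4, 2), 0) = Add(6, 0) = 6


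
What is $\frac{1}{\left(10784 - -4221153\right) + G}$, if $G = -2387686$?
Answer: $\frac{1}{1844251} \approx 5.4223 \cdot 10^{-7}$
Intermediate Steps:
$\frac{1}{\left(10784 - -4221153\right) + G} = \frac{1}{\left(10784 - -4221153\right) - 2387686} = \frac{1}{\left(10784 + 4221153\right) - 2387686} = \frac{1}{4231937 - 2387686} = \frac{1}{1844251}$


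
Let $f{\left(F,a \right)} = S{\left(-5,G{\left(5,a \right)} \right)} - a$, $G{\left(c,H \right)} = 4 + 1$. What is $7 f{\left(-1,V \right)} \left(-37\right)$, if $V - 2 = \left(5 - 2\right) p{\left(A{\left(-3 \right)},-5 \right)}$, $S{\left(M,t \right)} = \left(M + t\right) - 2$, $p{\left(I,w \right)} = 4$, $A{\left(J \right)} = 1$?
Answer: $4144$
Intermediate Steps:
$G{\left(c,H \right)} = 5$
$S{\left(M,t \right)} = -2 + M + t$
$V = 14$ ($V = 2 + \left(5 - 2\right) 4 = 2 + 3 \cdot 4 = 2 + 12 = 14$)
$f{\left(F,a \right)} = -2 - a$ ($f{\left(F,a \right)} = \left(-2 - 5 + 5\right) - a = -2 - a$)
$7 f{\left(-1,V \right)} \left(-37\right) = 7 \left(-2 - 14\right) \left(-37\right) = 7 \left(-16\right) \left(-37\right) = \left(-112\right) \left(-37\right) = 4144$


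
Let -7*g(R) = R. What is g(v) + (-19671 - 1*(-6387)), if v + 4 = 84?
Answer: -93068/7 ≈ -13295.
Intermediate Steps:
v = 80 (v = -4 + 84 = 80)
g(R) = -R/7
g(v) + (-19671 - 1*(-6387)) = -⅐*80 + (-19671 - 1*(-6387)) = -80/7 + (-19671 + 6387) = -80/7 - 13284 = -93068/7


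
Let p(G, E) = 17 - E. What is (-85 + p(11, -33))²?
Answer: 1225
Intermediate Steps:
(-85 + p(11, -33))² = (-85 + (17 - 1*(-33)))² = (-85 + (17 + 33))² = (-85 + 50)² = (-35)² = 1225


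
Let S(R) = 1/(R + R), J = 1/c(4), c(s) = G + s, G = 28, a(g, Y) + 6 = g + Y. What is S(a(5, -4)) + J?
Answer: -11/160 ≈ -0.068750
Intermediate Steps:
a(g, Y) = -6 + Y + g (a(g, Y) = -6 + (g + Y) = -6 + (Y + g) = -6 + Y + g)
c(s) = 28 + s
J = 1/32 (J = 1/(28 + 4) = 1/32 ≈ 0.031250)
S(R) = 1/(2*R)
S(a(5, -4)) + J = 1/(2*(-6 - 4 + 5)) + 1/32 = (½)/(-5) + 1/32 = (½)*(-⅕) + 1/32 = -⅒ + 1/32 = -11/160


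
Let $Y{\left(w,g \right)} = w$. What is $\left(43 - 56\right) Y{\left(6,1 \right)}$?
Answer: $-78$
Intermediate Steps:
$\left(43 - 56\right) Y{\left(6,1 \right)} = \left(43 - 56\right) 6 = \left(-13\right) 6 = -78$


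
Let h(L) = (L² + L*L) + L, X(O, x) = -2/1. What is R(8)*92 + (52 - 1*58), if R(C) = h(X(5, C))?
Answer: 546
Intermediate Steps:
X(O, x) = -2 (X(O, x) = -2*1 = -2)
h(L) = L + 2*L² (h(L) = (L² + L²) + L = 2*L² + L = L + 2*L²)
R(C) = 6 (R(C) = -2*(1 + 2*(-2)) = -2*(1 - 4) = -2*(-3) = 6)
R(8)*92 + (52 - 1*58) = 6*92 + (52 - 1*58) = 552 + (52 - 58) = 552 - 6 = 546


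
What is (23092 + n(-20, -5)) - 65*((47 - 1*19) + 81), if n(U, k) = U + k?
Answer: 15982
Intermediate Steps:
(23092 + n(-20, -5)) - 65*((47 - 1*19) + 81) = (23092 + (-20 - 5)) - 65*((47 - 1*19) + 81) = (23092 - 25) - 65*((47 - 19) + 81) = 23067 - 65*(28 + 81) = 23067 - 65*109 = 23067 - 7085 = 15982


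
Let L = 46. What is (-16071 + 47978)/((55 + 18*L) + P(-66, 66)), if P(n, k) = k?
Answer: 31907/949 ≈ 33.622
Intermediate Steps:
(-16071 + 47978)/((55 + 18*L) + P(-66, 66)) = (-16071 + 47978)/((55 + 18*46) + 66) = 31907/((55 + 828) + 66) = 31907/(883 + 66) = 31907/949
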